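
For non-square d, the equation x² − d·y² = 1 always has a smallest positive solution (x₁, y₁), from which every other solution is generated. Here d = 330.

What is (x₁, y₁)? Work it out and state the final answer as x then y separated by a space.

109 6

d=330: √d = [18; 6,36] (ℓ=2, even), read p_1/q_1
k=0  a_k=18  p_k/q_k = 18/1
k=1  a_k=6  p_k/q_k = 109/6
(x₁, y₁) = (109, 6);  109² − 330·6² = 1 ✓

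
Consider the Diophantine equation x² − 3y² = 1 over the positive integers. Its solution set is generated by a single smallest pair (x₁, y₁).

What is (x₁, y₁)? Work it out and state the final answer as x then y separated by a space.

2 1

d=3: √d = [1; 1,2] (ℓ=2, even), read p_1/q_1
a_0=1:  p_0=1·1+0=1,  q_0=1·0+1=1
a_1=1:  p_1=1·1+1=2,  q_1=1·1+0=1
(x₁, y₁) = (2, 1);  2² − 3·1² = 1 ✓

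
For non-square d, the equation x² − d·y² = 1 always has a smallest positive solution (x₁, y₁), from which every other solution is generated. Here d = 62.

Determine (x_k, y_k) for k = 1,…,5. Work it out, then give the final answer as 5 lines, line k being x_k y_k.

63 8
7937 1008
999999 127000
125991937 16000992
15873984063 2015997992

d=62: √d = [7; 1,6,1,14] (ℓ=4, even), read p_3/q_3
i=0: a=7 ⇒ p=7, q=1
i=1: a=1 ⇒ p=8, q=1
i=2: a=6 ⇒ p=55, q=7
i=3: a=1 ⇒ p=63, q=8
→ (63, 8).  Check: 63²=3969, 62·8²=3968, difference 1.
(x_2, y_2) = (63·63 + 62·8·8, 63·8 + 8·63) = (7937, 1008)
(x_3, y_3) = (63·7937 + 62·8·1008, 63·1008 + 8·7937) = (999999, 127000)
(x_4, y_4) = (63·999999 + 62·8·127000, 63·127000 + 8·999999) = (125991937, 16000992)
(x_5, y_5) = (63·125991937 + 62·8·16000992, 63·16000992 + 8·125991937) = (15873984063, 2015997992)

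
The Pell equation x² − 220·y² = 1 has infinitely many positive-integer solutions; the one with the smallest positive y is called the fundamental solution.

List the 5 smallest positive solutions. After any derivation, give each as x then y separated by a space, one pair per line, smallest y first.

89 6
15841 1068
2819609 190098
501874561 33836376
89330852249 6022684830

d=220: √d = [14; 1,4,1,28] (ℓ=4, even), read p_3/q_3
a_0=14:  p_0=14·1+0=14,  q_0=14·0+1=1
a_1=1:  p_1=1·14+1=15,  q_1=1·1+0=1
a_2=4:  p_2=4·15+14=74,  q_2=4·1+1=5
a_3=1:  p_3=1·74+15=89,  q_3=1·5+1=6
fundamental: x₁=89, y₁=6  (since 7921 − 220·36 = 1)
(89+6√220)^2 = 15841 + 1068√220
(89+6√220)^3 = 2819609 + 190098√220
(89+6√220)^4 = 501874561 + 33836376√220
(89+6√220)^5 = 89330852249 + 6022684830√220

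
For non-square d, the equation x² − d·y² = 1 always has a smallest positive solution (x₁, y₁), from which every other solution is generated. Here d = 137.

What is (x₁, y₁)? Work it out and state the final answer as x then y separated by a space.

6083073 519712

√137 = [11; 1,2,2,1,1,2,2,1,22, …], period ℓ=9 (odd) → k=17
k=0  a_k=11  p_k/q_k = 11/1
…
k=2  a_k=2  p_k/q_k = 35/3
…
k=6  a_k=2  p_k/q_k = 515/44
…
k=8  a_k=1  p_k/q_k = 1744/149
k=9  a_k=22  p_k/q_k = 39597/3383
k=10  a_k=1  p_k/q_k = 41341/3532
…
k=14  a_k=1  p_k/q_k = 694077/59299
k=15  a_k=2  p_k/q_k = 1796332/153471
k=16  a_k=2  p_k/q_k = 4286741/366241
k=17  a_k=1  p_k/q_k = 6083073/519712
(x₁, y₁) = (6083073, 519712);  6083073² − 137·519712² = 1 ✓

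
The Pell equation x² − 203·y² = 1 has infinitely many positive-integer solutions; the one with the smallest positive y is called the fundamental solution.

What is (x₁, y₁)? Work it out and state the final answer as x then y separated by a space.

57 4

d=203: √d = [14; 4,28] (ℓ=2, even), read p_1/q_1
a_0=14:  p_0=14·1+0=14,  q_0=14·0+1=1
a_1=4:  p_1=4·14+1=57,  q_1=4·1+0=4
→ (57, 4).  Check: 57²=3249, 203·4²=3248, difference 1.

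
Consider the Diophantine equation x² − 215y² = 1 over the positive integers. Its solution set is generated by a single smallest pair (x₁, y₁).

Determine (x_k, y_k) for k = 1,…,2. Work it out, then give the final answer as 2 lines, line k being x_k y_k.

44 3
3871 264

√215 → a₀=14, period (1,1,1,28); ℓ=4 even so k=3
step 0: (14, 1)  from 14·(1,0) + (0,1)
…
step 2: (29, 2)  from 1·(15,1) + (14,1)
step 3: (44, 3)  from 1·(29,2) + (15,1)
→ (44, 3).  Check: 44²=1936, 215·3²=1935, difference 1.
k=2:  x_2 = 44·44+215·3·3 = 3871,  y_2 = 44·3+3·44 = 264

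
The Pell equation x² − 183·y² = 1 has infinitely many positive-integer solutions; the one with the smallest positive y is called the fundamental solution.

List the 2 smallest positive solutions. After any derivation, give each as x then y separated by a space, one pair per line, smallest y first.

487 36
474337 35064

d=183: √d = [13; 1,1,8,1,1,26] (ℓ=6, even), read p_5/q_5
i=0: a=13 ⇒ p=13, q=1
i=1: a=1 ⇒ p=14, q=1
…
i=3: a=8 ⇒ p=230, q=17
i=4: a=1 ⇒ p=257, q=19
i=5: a=1 ⇒ p=487, q=36
(x₁, y₁) = (487, 36);  487² − 183·36² = 1 ✓
(487+36√183)^2 = 474337 + 35064√183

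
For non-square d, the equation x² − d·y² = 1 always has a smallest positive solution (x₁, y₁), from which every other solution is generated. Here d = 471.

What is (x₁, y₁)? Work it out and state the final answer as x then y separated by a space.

√471 → a₀=21, period (1,2,2,1,3,…,2,1,42); ℓ=14 even so k=13
a_0=21:  p_0=21·1+0=21,  q_0=21·0+1=1
a_1=1:  p_1=1·21+1=22,  q_1=1·1+0=1
a_2=2:  p_2=2·22+21=65,  q_2=2·1+1=3
a_3=2:  p_3=2·65+22=152,  q_3=2·3+1=7
a_4=1:  p_4=1·152+65=217,  q_4=1·7+3=10
a_5=3:  p_5=3·217+152=803,  q_5=3·10+7=37
a_6=4:  p_6=4·803+217=3429,  q_6=4·37+10=158
a_7=14:  p_7=14·3429+803=48809,  q_7=14·158+37=2249
a_8=4:  p_8=4·48809+3429=198665,  q_8=4·2249+158=9154
a_9=3:  p_9=3·198665+48809=644804,  q_9=3·9154+2249=29711
a_10=1:  p_10=1·644804+198665=843469,  q_10=1·29711+9154=38865
a_11=2:  p_11=2·843469+644804=2331742,  q_11=2·38865+29711=107441
a_12=2:  p_12=2·2331742+843469=5506953,  q_12=2·107441+38865=253747
a_13=1:  p_13=1·5506953+2331742=7838695,  q_13=1·253747+107441=361188
→ (7838695, 361188).  Check: 7838695²=61445139303025, 471·361188²=61445139303024, difference 1.

7838695 361188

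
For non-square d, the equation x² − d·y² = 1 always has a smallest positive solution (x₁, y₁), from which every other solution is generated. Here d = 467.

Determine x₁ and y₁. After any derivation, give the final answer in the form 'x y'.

√467 → a₀=21, period (1,1,1,1,3,…,1,1,42); ℓ=14 even so k=13
a_0=21:  p_0=21·1+0=21,  q_0=21·0+1=1
…
a_2=1:  p_2=1·22+21=43,  q_2=1·1+1=2
…
a_4=1:  p_4=1·65+43=108,  q_4=1·3+2=5
…
a_6=3:  p_6=3·389+108=1275,  q_6=3·18+5=59
…
a_12=1:  p_12=1·633697+358232=991929,  q_12=1·29324+16577=45901
a_13=1:  p_13=1·991929+633697=1625626,  q_13=1·45901+29324=75225
(x₁, y₁) = (1625626, 75225);  1625626² − 467·75225² = 1 ✓

1625626 75225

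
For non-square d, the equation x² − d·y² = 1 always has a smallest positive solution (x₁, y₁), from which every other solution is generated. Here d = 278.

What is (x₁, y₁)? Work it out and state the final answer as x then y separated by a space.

[16; 1,2,16,2,1,32] for √278; ℓ=6 ⇒ convergent index 5
k=0  a_k=16  p_k/q_k = 16/1
k=1  a_k=1  p_k/q_k = 17/1
k=2  a_k=2  p_k/q_k = 50/3
…
k=4  a_k=2  p_k/q_k = 1684/101
k=5  a_k=1  p_k/q_k = 2501/150
(x₁, y₁) = (2501, 150);  2501² − 278·150² = 1 ✓

2501 150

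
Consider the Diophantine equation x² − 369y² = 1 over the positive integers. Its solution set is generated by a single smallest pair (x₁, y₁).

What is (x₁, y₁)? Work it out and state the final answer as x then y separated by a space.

8396801 437120

√369 = [19; 4,1,3,2,7,4,7,2,3,1,4,38, …], period ℓ=12 (even) → k=11
a_0=19:  p_0=19·1+0=19,  q_0=19·0+1=1
…
a_3=3:  p_3=3·96+77=365,  q_3=3·5+4=19
a_4=2:  p_4=2·365+96=826,  q_4=2·19+5=43
a_5=7:  p_5=7·826+365=6147,  q_5=7·43+19=320
a_6=4:  p_6=4·6147+826=25414,  q_6=4·320+43=1323
…
a_8=2:  p_8=2·184045+25414=393504,  q_8=2·9581+1323=20485
…
a_10=1:  p_10=1·1364557+393504=1758061,  q_10=1·71036+20485=91521
a_11=4:  p_11=4·1758061+1364557=8396801,  q_11=4·91521+71036=437120
→ (8396801, 437120).  Check: 8396801²=70506267033601, 369·437120²=70506267033600, difference 1.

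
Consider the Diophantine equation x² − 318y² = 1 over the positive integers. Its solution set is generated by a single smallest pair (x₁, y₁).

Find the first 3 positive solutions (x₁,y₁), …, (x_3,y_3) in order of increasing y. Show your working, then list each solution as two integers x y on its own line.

√318 = [17; 1,4,1,34, …], period ℓ=4 (even) → k=3
step 0: (17, 1)  from 17·(1,0) + (0,1)
step 1: (18, 1)  from 1·(17,1) + (1,0)
step 2: (89, 5)  from 4·(18,1) + (17,1)
step 3: (107, 6)  from 1·(89,5) + (18,1)
(x₁, y₁) = (107, 6);  107² − 318·6² = 1 ✓
n=2: (107,6)∘(107,6) = (107·107+318·6·6, 107·6+6·107) = (22897,1284)
n=3: (22897,1284)∘(107,6) = (107·22897+318·6·1284, 107·1284+6·22897) = (4899851,274770)

107 6
22897 1284
4899851 274770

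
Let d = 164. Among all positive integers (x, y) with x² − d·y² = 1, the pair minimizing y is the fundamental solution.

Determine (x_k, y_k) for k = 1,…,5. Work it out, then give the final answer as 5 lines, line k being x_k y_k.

√164 = [12; 1,4,6,4,1,24, …], period ℓ=6 (even) → k=5
a_0=12:  p_0=12·1+0=12,  q_0=12·0+1=1
…
a_4=4:  p_4=4·397+64=1652,  q_4=4·31+5=129
a_5=1:  p_5=1·1652+397=2049,  q_5=1·129+31=160
(x₁, y₁) = (2049, 160);  2049² − 164·160² = 1 ✓
(2049+160√164)^2 = 8396801 + 655680√164
(2049+160√164)^3 = 34410088449 + 2686976480√164
(2049+160√164)^4 = 141012534067201 + 11011228959360√164
(2049+160√164)^5 = 577869330197301249 + 45124013588480800√164

2049 160
8396801 655680
34410088449 2686976480
141012534067201 11011228959360
577869330197301249 45124013588480800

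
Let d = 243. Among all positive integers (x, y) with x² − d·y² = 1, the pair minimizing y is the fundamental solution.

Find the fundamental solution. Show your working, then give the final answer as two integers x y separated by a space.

√243 → a₀=15, period (1,1,2,3,15,3,2,1,1,30); ℓ=10 even so k=9
step 0: (15, 1)  from 15·(1,0) + (0,1)
…
step 7: (28901, 1854)  from 2·(12424,797) + (4053,260)
step 8: (41325, 2651)  from 1·(28901,1854) + (12424,797)
step 9: (70226, 4505)  from 1·(41325,2651) + (28901,1854)
(x₁, y₁) = (70226, 4505);  70226² − 243·4505² = 1 ✓

70226 4505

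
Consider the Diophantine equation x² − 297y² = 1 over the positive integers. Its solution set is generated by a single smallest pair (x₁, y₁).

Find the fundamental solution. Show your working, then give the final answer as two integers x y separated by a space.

48599 2820

√297 → a₀=17, period (4,3,1,1,2,1,1,3,4,34); ℓ=10 even so k=9
a_0=17:  p_0=17·1+0=17,  q_0=17·0+1=1
a_1=4:  p_1=4·17+1=69,  q_1=4·1+0=4
a_2=3:  p_2=3·69+17=224,  q_2=3·4+1=13
…
a_5=2:  p_5=2·517+293=1327,  q_5=2·30+17=77
…
a_7=1:  p_7=1·1844+1327=3171,  q_7=1·107+77=184
a_8=3:  p_8=3·3171+1844=11357,  q_8=3·184+107=659
a_9=4:  p_9=4·11357+3171=48599,  q_9=4·659+184=2820
fundamental: x₁=48599, y₁=2820  (since 2361862801 − 297·7952400 = 1)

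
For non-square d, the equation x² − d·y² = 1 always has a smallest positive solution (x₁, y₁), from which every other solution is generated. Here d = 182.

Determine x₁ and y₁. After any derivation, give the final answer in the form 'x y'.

[13; 2,26] for √182; ℓ=2 ⇒ convergent index 1
k=0  a_k=13  p_k/q_k = 13/1
k=1  a_k=2  p_k/q_k = 27/2
fundamental: x₁=27, y₁=2  (since 729 − 182·4 = 1)

27 2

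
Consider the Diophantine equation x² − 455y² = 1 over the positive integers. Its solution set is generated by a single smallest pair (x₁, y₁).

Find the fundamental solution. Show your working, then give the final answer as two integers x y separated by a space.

64 3

d=455: √d = [21; 3,42] (ℓ=2, even), read p_1/q_1
k=0  a_k=21  p_k/q_k = 21/1
k=1  a_k=3  p_k/q_k = 64/3
→ (64, 3).  Check: 64²=4096, 455·3²=4095, difference 1.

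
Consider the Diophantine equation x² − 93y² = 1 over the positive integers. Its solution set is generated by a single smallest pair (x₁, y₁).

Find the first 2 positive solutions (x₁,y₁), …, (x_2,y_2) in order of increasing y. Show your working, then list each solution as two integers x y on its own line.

12151 1260
295293601 30620520

[9; 1,1,1,4,6,4,1,1,1,18] for √93; ℓ=10 ⇒ convergent index 9
step 0: (9, 1)  from 9·(1,0) + (0,1)
step 1: (10, 1)  from 1·(9,1) + (1,0)
…
step 4: (135, 14)  from 4·(29,3) + (19,2)
…
step 7: (4330, 449)  from 1·(3491,362) + (839,87)
step 8: (7821, 811)  from 1·(4330,449) + (3491,362)
step 9: (12151, 1260)  from 1·(7821,811) + (4330,449)
→ (12151, 1260).  Check: 12151²=147646801, 93·1260²=147646800, difference 1.
(x_2, y_2) = (12151·12151 + 93·1260·1260, 12151·1260 + 1260·12151) = (295293601, 30620520)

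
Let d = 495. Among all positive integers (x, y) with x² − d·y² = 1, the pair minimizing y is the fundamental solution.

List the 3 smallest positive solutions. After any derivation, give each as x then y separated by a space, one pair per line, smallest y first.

89 4
15841 712
2819609 126732

[22; 4,44] for √495; ℓ=2 ⇒ convergent index 1
step 0: (22, 1)  from 22·(1,0) + (0,1)
step 1: (89, 4)  from 4·(22,1) + (1,0)
(x₁, y₁) = (89, 4);  89² − 495·4² = 1 ✓
k=2:  x_2 = 89·89+495·4·4 = 15841,  y_2 = 89·4+4·89 = 712
k=3:  x_3 = 89·15841+495·4·712 = 2819609,  y_3 = 89·712+4·15841 = 126732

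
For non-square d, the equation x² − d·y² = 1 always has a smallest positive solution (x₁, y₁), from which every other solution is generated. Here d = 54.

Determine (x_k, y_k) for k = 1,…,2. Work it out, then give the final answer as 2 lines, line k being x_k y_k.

485 66
470449 64020

d=54: √d = [7; 2,1,6,1,2,14] (ℓ=6, even), read p_5/q_5
k=0  a_k=7  p_k/q_k = 7/1
k=1  a_k=2  p_k/q_k = 15/2
…
k=3  a_k=6  p_k/q_k = 147/20
k=4  a_k=1  p_k/q_k = 169/23
k=5  a_k=2  p_k/q_k = 485/66
fundamental: x₁=485, y₁=66  (since 235225 − 54·4356 = 1)
k=2:  x_2 = 485·485+54·66·66 = 470449,  y_2 = 485·66+66·485 = 64020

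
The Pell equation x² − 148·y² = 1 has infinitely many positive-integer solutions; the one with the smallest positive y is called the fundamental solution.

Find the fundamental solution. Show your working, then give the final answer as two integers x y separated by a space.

[12; 6,24] for √148; ℓ=2 ⇒ convergent index 1
i=0: a=12 ⇒ p=12, q=1
i=1: a=6 ⇒ p=73, q=6
fundamental: x₁=73, y₁=6  (since 5329 − 148·36 = 1)

73 6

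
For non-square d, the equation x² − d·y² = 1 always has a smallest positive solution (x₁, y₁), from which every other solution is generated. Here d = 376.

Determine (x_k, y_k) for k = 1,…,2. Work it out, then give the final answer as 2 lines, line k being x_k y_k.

[19; 2,1,1,3,1,…,1,2,38] for √376; ℓ=16 ⇒ convergent index 15
a_0=19:  p_0=19·1+0=19,  q_0=19·0+1=1
a_1=2:  p_1=2·19+1=39,  q_1=2·1+0=2
a_2=1:  p_2=1·39+19=58,  q_2=1·2+1=3
a_3=1:  p_3=1·58+39=97,  q_3=1·3+2=5
…
a_5=1:  p_5=1·349+97=446,  q_5=1·18+5=23
a_6=2:  p_6=2·446+349=1241,  q_6=2·23+18=64
a_7=2:  p_7=2·1241+446=2928,  q_7=2·64+23=151
a_8=4:  p_8=4·2928+1241=12953,  q_8=4·151+64=668
…
a_10=2:  p_10=2·28834+12953=70621,  q_10=2·1487+668=3642
a_11=1:  p_11=1·70621+28834=99455,  q_11=1·3642+1487=5129
a_12=3:  p_12=3·99455+70621=368986,  q_12=3·5129+3642=19029
a_13=1:  p_13=1·368986+99455=468441,  q_13=1·19029+5129=24158
a_14=1:  p_14=1·468441+368986=837427,  q_14=1·24158+19029=43187
a_15=2:  p_15=2·837427+468441=2143295,  q_15=2·43187+24158=110532
(x₁, y₁) = (2143295, 110532);  2143295² − 376·110532² = 1 ✓
(x_2, y_2) = (2143295·2143295 + 376·110532·110532, 2143295·110532 + 110532·2143295) = (9187426914049, 473805365880)

2143295 110532
9187426914049 473805365880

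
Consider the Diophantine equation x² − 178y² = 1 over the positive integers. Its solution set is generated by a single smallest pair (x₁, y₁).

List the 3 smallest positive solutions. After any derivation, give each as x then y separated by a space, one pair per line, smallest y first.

√178 → a₀=13, period (2,1,12,1,2,26); ℓ=6 even so k=5
i=0: a=13 ⇒ p=13, q=1
i=1: a=2 ⇒ p=27, q=2
i=2: a=1 ⇒ p=40, q=3
i=3: a=12 ⇒ p=507, q=38
i=4: a=1 ⇒ p=547, q=41
i=5: a=2 ⇒ p=1601, q=120
fundamental: x₁=1601, y₁=120  (since 2563201 − 178·14400 = 1)
(1601+120√178)^2 = 5126401 + 384240√178
(1601+120√178)^3 = 16414734401 + 1230336360√178

1601 120
5126401 384240
16414734401 1230336360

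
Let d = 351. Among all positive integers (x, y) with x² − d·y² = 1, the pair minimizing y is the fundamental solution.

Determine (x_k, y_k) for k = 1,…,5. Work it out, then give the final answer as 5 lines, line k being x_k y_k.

√351 → a₀=18, period (1,2,1,3,2,2,2,3,1,2,1,36); ℓ=12 even so k=11
i=0: a=18 ⇒ p=18, q=1
i=1: a=1 ⇒ p=19, q=1
i=2: a=2 ⇒ p=56, q=3
i=3: a=1 ⇒ p=75, q=4
i=4: a=3 ⇒ p=281, q=15
i=5: a=2 ⇒ p=637, q=34
i=6: a=2 ⇒ p=1555, q=83
i=7: a=2 ⇒ p=3747, q=200
i=8: a=3 ⇒ p=12796, q=683
i=9: a=1 ⇒ p=16543, q=883
i=10: a=2 ⇒ p=45882, q=2449
i=11: a=1 ⇒ p=62425, q=3332
→ (62425, 3332).  Check: 62425²=3896880625, 351·3332²=3896880624, difference 1.
(62425+3332√351)^2 = 7793761249 + 416000200√351
(62425+3332√351)^3 = 973051091875225 + 51937624966668√351
(62425+3332√351)^4 = 121485428812828080001 + 6484412476672499600√351
(62425+3332√351)^5 = 15167455786308534696249625 + 809578897660623950093332√351

62425 3332
7793761249 416000200
973051091875225 51937624966668
121485428812828080001 6484412476672499600
15167455786308534696249625 809578897660623950093332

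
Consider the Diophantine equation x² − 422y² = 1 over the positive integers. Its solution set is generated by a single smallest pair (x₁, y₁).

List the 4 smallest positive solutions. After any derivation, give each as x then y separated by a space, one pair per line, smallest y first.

d=422: √d = [20; 1,1,5,2,1,…,1,1,40] (ℓ=14, even), read p_13/q_13
step 0: (20, 1)  from 20·(1,0) + (0,1)
step 1: (21, 1)  from 1·(20,1) + (1,0)
…
step 3: (226, 11)  from 5·(41,2) + (21,1)
step 4: (493, 24)  from 2·(226,11) + (41,2)
…
step 7: (53719, 2615)  from 20·(2650,129) + (719,35)
…
step 11: (3211821, 156349)  from 5·(598859,29152) + (217526,10589)
step 12: (3810680, 185501)  from 1·(3211821,156349) + (598859,29152)
step 13: (7022501, 341850)  from 1·(3810680,185501) + (3211821,156349)
→ (7022501, 341850).  Check: 7022501²=49315520295001, 422·341850²=49315520295000, difference 1.
(7022501+341850√422)^2 = 98631040590001 + 4801283933700√422
(7022501+341850√422)^3 = 1385273162348638202501 + 67434042451384025550√422
(7022501+341850√422)^4 = 19456164335732849620362360001 + 947111261097768740333867400√422

7022501 341850
98631040590001 4801283933700
1385273162348638202501 67434042451384025550
19456164335732849620362360001 947111261097768740333867400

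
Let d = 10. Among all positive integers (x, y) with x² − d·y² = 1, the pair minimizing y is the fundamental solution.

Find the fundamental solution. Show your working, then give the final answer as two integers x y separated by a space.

19 6

√10 → a₀=3, period (6); ℓ=1 odd so k=1
k=0  a_k=3  p_k/q_k = 3/1
k=1  a_k=6  p_k/q_k = 19/6
→ (19, 6).  Check: 19²=361, 10·6²=360, difference 1.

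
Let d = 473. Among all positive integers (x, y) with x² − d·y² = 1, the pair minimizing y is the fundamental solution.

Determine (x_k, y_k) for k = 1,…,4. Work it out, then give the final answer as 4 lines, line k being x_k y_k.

√473 = [21; 1,2,1,42, …], period ℓ=4 (even) → k=3
k=0  a_k=21  p_k/q_k = 21/1
k=1  a_k=1  p_k/q_k = 22/1
k=2  a_k=2  p_k/q_k = 65/3
k=3  a_k=1  p_k/q_k = 87/4
→ (87, 4).  Check: 87²=7569, 473·4²=7568, difference 1.
(x_2, y_2) = (87·87 + 473·4·4, 87·4 + 4·87) = (15137, 696)
(x_3, y_3) = (87·15137 + 473·4·696, 87·696 + 4·15137) = (2633751, 121100)
(x_4, y_4) = (87·2633751 + 473·4·121100, 87·121100 + 4·2633751) = (458257537, 21070704)

87 4
15137 696
2633751 121100
458257537 21070704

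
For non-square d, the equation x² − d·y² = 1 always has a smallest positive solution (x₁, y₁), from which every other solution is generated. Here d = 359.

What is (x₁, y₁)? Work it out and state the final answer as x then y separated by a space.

[18; 1,17,1,36] for √359; ℓ=4 ⇒ convergent index 3
step 0: (18, 1)  from 18·(1,0) + (0,1)
…
step 2: (341, 18)  from 17·(19,1) + (18,1)
step 3: (360, 19)  from 1·(341,18) + (19,1)
→ (360, 19).  Check: 360²=129600, 359·19²=129599, difference 1.

360 19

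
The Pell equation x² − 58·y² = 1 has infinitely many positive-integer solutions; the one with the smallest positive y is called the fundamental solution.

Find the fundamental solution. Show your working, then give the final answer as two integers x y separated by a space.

19603 2574

[7; 1,1,1,1,1,1,14] for √58; ℓ=7 ⇒ convergent index 13
step 0: (7, 1)  from 7·(1,0) + (0,1)
…
step 2: (15, 2)  from 1·(8,1) + (7,1)
…
step 9: (2993, 393)  from 1·(1546,203) + (1447,190)
…
step 11: (7532, 989)  from 1·(4539,596) + (2993,393)
step 12: (12071, 1585)  from 1·(7532,989) + (4539,596)
step 13: (19603, 2574)  from 1·(12071,1585) + (7532,989)
→ (19603, 2574).  Check: 19603²=384277609, 58·2574²=384277608, difference 1.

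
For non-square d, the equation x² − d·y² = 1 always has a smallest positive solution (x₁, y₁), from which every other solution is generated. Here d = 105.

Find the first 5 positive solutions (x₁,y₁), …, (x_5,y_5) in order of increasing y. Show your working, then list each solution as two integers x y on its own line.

d=105: √d = [10; 4,20] (ℓ=2, even), read p_1/q_1
k=0  a_k=10  p_k/q_k = 10/1
k=1  a_k=4  p_k/q_k = 41/4
fundamental: x₁=41, y₁=4  (since 1681 − 105·16 = 1)
n=2: (41,4)∘(41,4) = (41·41+105·4·4, 41·4+4·41) = (3361,328)
n=3: (3361,328)∘(41,4) = (41·3361+105·4·328, 41·328+4·3361) = (275561,26892)
n=4: (275561,26892)∘(41,4) = (41·275561+105·4·26892, 41·26892+4·275561) = (22592641,2204816)
n=5: (22592641,2204816)∘(41,4) = (41·22592641+105·4·2204816, 41·2204816+4·22592641) = (1852321001,180768020)

41 4
3361 328
275561 26892
22592641 2204816
1852321001 180768020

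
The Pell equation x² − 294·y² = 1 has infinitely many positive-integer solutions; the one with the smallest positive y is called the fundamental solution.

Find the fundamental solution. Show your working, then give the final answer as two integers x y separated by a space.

d=294: √d = [17; 6,1,4,1,6,34] (ℓ=6, even), read p_5/q_5
a_0=17:  p_0=17·1+0=17,  q_0=17·0+1=1
a_1=6:  p_1=6·17+1=103,  q_1=6·1+0=6
…
a_4=1:  p_4=1·583+120=703,  q_4=1·34+7=41
a_5=6:  p_5=6·703+583=4801,  q_5=6·41+34=280
fundamental: x₁=4801, y₁=280  (since 23049601 − 294·78400 = 1)

4801 280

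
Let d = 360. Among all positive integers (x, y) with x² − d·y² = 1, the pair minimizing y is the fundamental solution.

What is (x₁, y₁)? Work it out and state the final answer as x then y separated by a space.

19 1

√360 → a₀=18, period (1,36); ℓ=2 even so k=1
i=0: a=18 ⇒ p=18, q=1
i=1: a=1 ⇒ p=19, q=1
→ (19, 1).  Check: 19²=361, 360·1²=360, difference 1.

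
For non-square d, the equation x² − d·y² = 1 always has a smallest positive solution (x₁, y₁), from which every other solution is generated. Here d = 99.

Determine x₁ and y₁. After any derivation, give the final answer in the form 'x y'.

10 1

√99 = [9; 1,18, …], period ℓ=2 (even) → k=1
i=0: a=9 ⇒ p=9, q=1
i=1: a=1 ⇒ p=10, q=1
(x₁, y₁) = (10, 1);  10² − 99·1² = 1 ✓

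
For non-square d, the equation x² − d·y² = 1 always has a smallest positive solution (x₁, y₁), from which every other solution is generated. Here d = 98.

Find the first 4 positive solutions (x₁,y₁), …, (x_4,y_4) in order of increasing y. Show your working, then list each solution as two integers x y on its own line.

√98 → a₀=9, period (1,8,1,18); ℓ=4 even so k=3
step 0: (9, 1)  from 9·(1,0) + (0,1)
step 1: (10, 1)  from 1·(9,1) + (1,0)
step 2: (89, 9)  from 8·(10,1) + (9,1)
step 3: (99, 10)  from 1·(89,9) + (10,1)
fundamental: x₁=99, y₁=10  (since 9801 − 98·100 = 1)
(x_2, y_2) = (99·99 + 98·10·10, 99·10 + 10·99) = (19601, 1980)
(x_3, y_3) = (99·19601 + 98·10·1980, 99·1980 + 10·19601) = (3880899, 392030)
(x_4, y_4) = (99·3880899 + 98·10·392030, 99·392030 + 10·3880899) = (768398401, 77619960)

99 10
19601 1980
3880899 392030
768398401 77619960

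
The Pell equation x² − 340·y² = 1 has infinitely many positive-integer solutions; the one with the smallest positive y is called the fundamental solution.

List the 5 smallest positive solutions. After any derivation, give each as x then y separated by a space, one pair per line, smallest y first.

285769 15498
163327842721 8857695924
93348068572789129 5062509812995614
53351968415791425367681 2893416733491029538408
30492677324331251603220874249 1653697613020933530509635890

d=340: √d = [18; 2,3,1,1,1,…,3,2,36] (ℓ=14, even), read p_13/q_13
step 0: (18, 1)  from 18·(1,0) + (0,1)
step 1: (37, 2)  from 2·(18,1) + (1,0)
step 2: (129, 7)  from 3·(37,2) + (18,1)
…
step 5: (461, 25)  from 1·(295,16) + (166,9)
…
step 8: (7265, 394)  from 1·(6509,353) + (756,41)
step 9: (13774, 747)  from 1·(7265,394) + (6509,353)
step 10: (21039, 1141)  from 1·(13774,747) + (7265,394)
step 11: (34813, 1888)  from 1·(21039,1141) + (13774,747)
step 12: (125478, 6805)  from 3·(34813,1888) + (21039,1141)
step 13: (285769, 15498)  from 2·(125478,6805) + (34813,1888)
(x₁, y₁) = (285769, 15498);  285769² − 340·15498² = 1 ✓
(285769+15498√340)^2 = 163327842721 + 8857695924√340
(285769+15498√340)^3 = 93348068572789129 + 5062509812995614√340
(285769+15498√340)^4 = 53351968415791425367681 + 2893416733491029538408√340
(285769+15498√340)^5 = 30492677324331251603220874249 + 1653697613020933530509635890√340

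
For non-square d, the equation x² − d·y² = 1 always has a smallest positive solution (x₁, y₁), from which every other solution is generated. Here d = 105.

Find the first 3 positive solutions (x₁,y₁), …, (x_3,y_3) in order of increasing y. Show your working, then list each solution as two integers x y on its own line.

41 4
3361 328
275561 26892

d=105: √d = [10; 4,20] (ℓ=2, even), read p_1/q_1
step 0: (10, 1)  from 10·(1,0) + (0,1)
step 1: (41, 4)  from 4·(10,1) + (1,0)
fundamental: x₁=41, y₁=4  (since 1681 − 105·16 = 1)
(41+4√105)^2 = 3361 + 328√105
(41+4√105)^3 = 275561 + 26892√105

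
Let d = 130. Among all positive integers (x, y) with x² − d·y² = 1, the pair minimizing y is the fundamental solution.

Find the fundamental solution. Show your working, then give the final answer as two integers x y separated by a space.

6499 570

d=130: √d = [11; 2,2,22] (ℓ=3, odd), read p_5/q_5
i=0: a=11 ⇒ p=11, q=1
i=1: a=2 ⇒ p=23, q=2
i=2: a=2 ⇒ p=57, q=5
i=3: a=22 ⇒ p=1277, q=112
i=4: a=2 ⇒ p=2611, q=229
i=5: a=2 ⇒ p=6499, q=570
→ (6499, 570).  Check: 6499²=42237001, 130·570²=42237000, difference 1.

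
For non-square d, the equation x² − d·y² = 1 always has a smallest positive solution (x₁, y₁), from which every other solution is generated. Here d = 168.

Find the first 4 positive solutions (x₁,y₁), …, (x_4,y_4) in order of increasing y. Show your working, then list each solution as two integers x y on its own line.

√168 = [12; 1,24, …], period ℓ=2 (even) → k=1
i=0: a=12 ⇒ p=12, q=1
i=1: a=1 ⇒ p=13, q=1
fundamental: x₁=13, y₁=1  (since 169 − 168·1 = 1)
(13+1√168)^2 = 337 + 26√168
(13+1√168)^3 = 8749 + 675√168
(13+1√168)^4 = 227137 + 17524√168

13 1
337 26
8749 675
227137 17524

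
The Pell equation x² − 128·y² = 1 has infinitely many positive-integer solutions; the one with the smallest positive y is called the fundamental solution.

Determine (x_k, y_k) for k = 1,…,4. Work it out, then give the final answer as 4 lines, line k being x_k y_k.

577 51
665857 58854
768398401 67917465
886731088897 78376695756

d=128: √d = [11; 3,5,3,22] (ℓ=4, even), read p_3/q_3
a_0=11:  p_0=11·1+0=11,  q_0=11·0+1=1
a_1=3:  p_1=3·11+1=34,  q_1=3·1+0=3
a_2=5:  p_2=5·34+11=181,  q_2=5·3+1=16
a_3=3:  p_3=3·181+34=577,  q_3=3·16+3=51
→ (577, 51).  Check: 577²=332929, 128·51²=332928, difference 1.
(x_2, y_2) = (577·577 + 128·51·51, 577·51 + 51·577) = (665857, 58854)
(x_3, y_3) = (577·665857 + 128·51·58854, 577·58854 + 51·665857) = (768398401, 67917465)
(x_4, y_4) = (577·768398401 + 128·51·67917465, 577·67917465 + 51·768398401) = (886731088897, 78376695756)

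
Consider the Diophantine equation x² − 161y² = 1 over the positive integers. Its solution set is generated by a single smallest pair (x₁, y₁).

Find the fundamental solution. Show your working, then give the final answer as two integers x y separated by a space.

11775 928

√161 → a₀=12, period (1,2,4,1,2,1,4,2,1,24); ℓ=10 even so k=9
a_0=12:  p_0=12·1+0=12,  q_0=12·0+1=1
a_1=1:  p_1=1·12+1=13,  q_1=1·1+0=1
a_2=2:  p_2=2·13+12=38,  q_2=2·1+1=3
a_3=4:  p_3=4·38+13=165,  q_3=4·3+1=13
a_4=1:  p_4=1·165+38=203,  q_4=1·13+3=16
a_5=2:  p_5=2·203+165=571,  q_5=2·16+13=45
a_6=1:  p_6=1·571+203=774,  q_6=1·45+16=61
a_7=4:  p_7=4·774+571=3667,  q_7=4·61+45=289
a_8=2:  p_8=2·3667+774=8108,  q_8=2·289+61=639
a_9=1:  p_9=1·8108+3667=11775,  q_9=1·639+289=928
(x₁, y₁) = (11775, 928);  11775² − 161·928² = 1 ✓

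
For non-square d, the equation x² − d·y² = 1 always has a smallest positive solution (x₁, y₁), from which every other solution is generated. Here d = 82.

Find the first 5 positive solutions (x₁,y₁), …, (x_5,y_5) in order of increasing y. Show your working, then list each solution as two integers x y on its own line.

163 18
53137 5868
17322499 1912950
5647081537 623615832
1840931258563 203296848282

√82 = [9; 18, …], period ℓ=1 (odd) → k=1
i=0: a=9 ⇒ p=9, q=1
i=1: a=18 ⇒ p=163, q=18
(x₁, y₁) = (163, 18);  163² − 82·18² = 1 ✓
(163+18√82)^2 = 53137 + 5868√82
(163+18√82)^3 = 17322499 + 1912950√82
(163+18√82)^4 = 5647081537 + 623615832√82
(163+18√82)^5 = 1840931258563 + 203296848282√82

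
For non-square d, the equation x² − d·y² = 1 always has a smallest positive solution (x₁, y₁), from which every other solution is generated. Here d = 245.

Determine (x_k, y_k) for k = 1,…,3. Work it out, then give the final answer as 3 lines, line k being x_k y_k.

[15; 1,1,1,7,6,7,1,1,1,30] for √245; ℓ=10 ⇒ convergent index 9
step 0: (15, 1)  from 15·(1,0) + (0,1)
step 1: (16, 1)  from 1·(15,1) + (1,0)
…
step 5: (2207, 141)  from 6·(360,23) + (47,3)
…
step 8: (33825, 2161)  from 1·(18016,1151) + (15809,1010)
step 9: (51841, 3312)  from 1·(33825,2161) + (18016,1151)
→ (51841, 3312).  Check: 51841²=2687489281, 245·3312²=2687489280, difference 1.
(x_2, y_2) = (51841·51841 + 245·3312·3312, 51841·3312 + 3312·51841) = (5374978561, 343394784)
(x_3, y_3) = (51841·5374978561 + 245·3312·343394784, 51841·343394784 + 3312·5374978561) = (557288527109761, 35603857991376)

51841 3312
5374978561 343394784
557288527109761 35603857991376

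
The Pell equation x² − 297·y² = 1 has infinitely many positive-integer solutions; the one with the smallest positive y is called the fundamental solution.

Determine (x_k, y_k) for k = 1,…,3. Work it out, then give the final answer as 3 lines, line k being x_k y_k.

[17; 4,3,1,1,2,1,1,3,4,34] for √297; ℓ=10 ⇒ convergent index 9
k=0  a_k=17  p_k/q_k = 17/1
k=1  a_k=4  p_k/q_k = 69/4
…
k=3  a_k=1  p_k/q_k = 293/17
k=4  a_k=1  p_k/q_k = 517/30
k=5  a_k=2  p_k/q_k = 1327/77
k=6  a_k=1  p_k/q_k = 1844/107
k=7  a_k=1  p_k/q_k = 3171/184
k=8  a_k=3  p_k/q_k = 11357/659
k=9  a_k=4  p_k/q_k = 48599/2820
→ (48599, 2820).  Check: 48599²=2361862801, 297·2820²=2361862800, difference 1.
(48599+2820√297)^2 = 4723725601 + 274098360√297
(48599+2820√297)^3 = 459136680917399 + 26641812392460√297

48599 2820
4723725601 274098360
459136680917399 26641812392460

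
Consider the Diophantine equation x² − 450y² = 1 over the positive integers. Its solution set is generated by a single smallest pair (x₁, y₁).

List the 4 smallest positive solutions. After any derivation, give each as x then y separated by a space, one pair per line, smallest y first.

19601 924
768398401 36222648
30122754096401 1420000245972
1180872205318713601 55666849606371696

d=450: √d = [21; 4,1,2,4,2,1,4,42] (ℓ=8, even), read p_7/q_7
step 0: (21, 1)  from 21·(1,0) + (0,1)
step 1: (85, 4)  from 4·(21,1) + (1,0)
…
step 4: (1294, 61)  from 4·(297,14) + (106,5)
step 5: (2885, 136)  from 2·(1294,61) + (297,14)
step 6: (4179, 197)  from 1·(2885,136) + (1294,61)
step 7: (19601, 924)  from 4·(4179,197) + (2885,136)
(x₁, y₁) = (19601, 924);  19601² − 450·924² = 1 ✓
k=2:  x_2 = 19601·19601+450·924·924 = 768398401,  y_2 = 19601·924+924·19601 = 36222648
k=3:  x_3 = 19601·768398401+450·924·36222648 = 30122754096401,  y_3 = 19601·36222648+924·768398401 = 1420000245972
k=4:  x_4 = 19601·30122754096401+450·924·1420000245972 = 1180872205318713601,  y_4 = 19601·1420000245972+924·30122754096401 = 55666849606371696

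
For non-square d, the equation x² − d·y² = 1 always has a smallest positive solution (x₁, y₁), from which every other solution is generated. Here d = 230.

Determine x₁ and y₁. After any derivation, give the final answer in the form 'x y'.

91 6

d=230: √d = [15; 6,30] (ℓ=2, even), read p_1/q_1
step 0: (15, 1)  from 15·(1,0) + (0,1)
step 1: (91, 6)  from 6·(15,1) + (1,0)
(x₁, y₁) = (91, 6);  91² − 230·6² = 1 ✓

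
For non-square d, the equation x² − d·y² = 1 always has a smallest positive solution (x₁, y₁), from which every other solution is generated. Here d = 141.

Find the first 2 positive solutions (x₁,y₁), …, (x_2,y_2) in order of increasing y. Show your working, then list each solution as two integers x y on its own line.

95 8
18049 1520

[11; 1,6,1,22] for √141; ℓ=4 ⇒ convergent index 3
a_0=11:  p_0=11·1+0=11,  q_0=11·0+1=1
…
a_2=6:  p_2=6·12+11=83,  q_2=6·1+1=7
a_3=1:  p_3=1·83+12=95,  q_3=1·7+1=8
(x₁, y₁) = (95, 8);  95² − 141·8² = 1 ✓
(x_2, y_2) = (95·95 + 141·8·8, 95·8 + 8·95) = (18049, 1520)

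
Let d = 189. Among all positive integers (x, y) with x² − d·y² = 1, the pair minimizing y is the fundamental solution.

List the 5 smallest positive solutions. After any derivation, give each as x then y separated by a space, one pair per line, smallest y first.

55 4
6049 440
665335 48396
73180801 5323120
8049222775 585494804

√189 → a₀=13, period (1,2,1,26); ℓ=4 even so k=3
a_0=13:  p_0=13·1+0=13,  q_0=13·0+1=1
…
a_2=2:  p_2=2·14+13=41,  q_2=2·1+1=3
a_3=1:  p_3=1·41+14=55,  q_3=1·3+1=4
fundamental: x₁=55, y₁=4  (since 3025 − 189·16 = 1)
(x_2, y_2) = (55·55 + 189·4·4, 55·4 + 4·55) = (6049, 440)
(x_3, y_3) = (55·6049 + 189·4·440, 55·440 + 4·6049) = (665335, 48396)
(x_4, y_4) = (55·665335 + 189·4·48396, 55·48396 + 4·665335) = (73180801, 5323120)
(x_5, y_5) = (55·73180801 + 189·4·5323120, 55·5323120 + 4·73180801) = (8049222775, 585494804)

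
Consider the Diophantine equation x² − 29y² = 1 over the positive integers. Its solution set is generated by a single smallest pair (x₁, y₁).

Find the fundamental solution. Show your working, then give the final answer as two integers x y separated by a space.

[5; 2,1,1,2,10] for √29; ℓ=5 ⇒ convergent index 9
a_0=5:  p_0=5·1+0=5,  q_0=5·0+1=1
a_1=2:  p_1=2·5+1=11,  q_1=2·1+0=2
…
a_3=1:  p_3=1·16+11=27,  q_3=1·3+2=5
a_4=2:  p_4=2·27+16=70,  q_4=2·5+3=13
a_5=10:  p_5=10·70+27=727,  q_5=10·13+5=135
a_6=2:  p_6=2·727+70=1524,  q_6=2·135+13=283
a_7=1:  p_7=1·1524+727=2251,  q_7=1·283+135=418
a_8=1:  p_8=1·2251+1524=3775,  q_8=1·418+283=701
a_9=2:  p_9=2·3775+2251=9801,  q_9=2·701+418=1820
(x₁, y₁) = (9801, 1820);  9801² − 29·1820² = 1 ✓

9801 1820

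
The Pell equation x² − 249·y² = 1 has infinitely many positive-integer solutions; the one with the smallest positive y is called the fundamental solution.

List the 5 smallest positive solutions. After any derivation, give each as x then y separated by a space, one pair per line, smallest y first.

8553815 542076
146335502108449 9273635639880
2503453625935556812055 158649927281879742324
42828158354663763449114371201 2714124255465295062538692240
732688286712993936041346554632551575 46432233536525587120811525646048876

√249 → a₀=15, period (1,3,1,1,5,…,3,1,30); ℓ=16 even so k=15
step 0: (15, 1)  from 15·(1,0) + (0,1)
step 1: (16, 1)  from 1·(15,1) + (1,0)
…
step 4: (142, 9)  from 1·(79,5) + (63,4)
step 5: (789, 50)  from 5·(142,9) + (79,5)
…
step 8: (36751, 2329)  from 10·(3582,227) + (931,59)
step 9: (113835, 7214)  from 3·(36751,2329) + (3582,227)
step 10: (150586, 9543)  from 1·(113835,7214) + (36751,2329)
step 11: (866765, 54929)  from 5·(150586,9543) + (113835,7214)
…
step 14: (6669699, 422675)  from 3·(1884116,119401) + (1017351,64472)
step 15: (8553815, 542076)  from 1·(6669699,422675) + (1884116,119401)
(x₁, y₁) = (8553815, 542076);  8553815² − 249·542076² = 1 ✓
k=2:  x_2 = 8553815·8553815+249·542076·542076 = 146335502108449,  y_2 = 8553815·542076+542076·8553815 = 9273635639880
k=3:  x_3 = 8553815·146335502108449+249·542076·9273635639880 = 2503453625935556812055,  y_3 = 8553815·9273635639880+542076·146335502108449 = 158649927281879742324
k=4:  x_4 = 8553815·2503453625935556812055+249·542076·158649927281879742324 = 42828158354663763449114371201,  y_4 = 8553815·158649927281879742324+542076·2503453625935556812055 = 2714124255465295062538692240
k=5:  x_5 = 8553815·42828158354663763449114371201+249·542076·2714124255465295062538692240 = 732688286712993936041346554632551575,  y_5 = 8553815·2714124255465295062538692240+542076·42828158354663763449114371201 = 46432233536525587120811525646048876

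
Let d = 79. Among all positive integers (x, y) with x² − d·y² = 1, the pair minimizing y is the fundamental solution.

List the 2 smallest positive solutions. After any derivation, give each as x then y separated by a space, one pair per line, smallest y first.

d=79: √d = [8; 1,7,1,16] (ℓ=4, even), read p_3/q_3
step 0: (8, 1)  from 8·(1,0) + (0,1)
step 1: (9, 1)  from 1·(8,1) + (1,0)
step 2: (71, 8)  from 7·(9,1) + (8,1)
step 3: (80, 9)  from 1·(71,8) + (9,1)
fundamental: x₁=80, y₁=9  (since 6400 − 79·81 = 1)
(x_2, y_2) = (80·80 + 79·9·9, 80·9 + 9·80) = (12799, 1440)

80 9
12799 1440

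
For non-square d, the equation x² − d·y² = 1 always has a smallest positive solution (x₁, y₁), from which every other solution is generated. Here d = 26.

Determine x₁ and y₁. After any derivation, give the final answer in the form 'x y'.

51 10

√26 = [5; 10, …], period ℓ=1 (odd) → k=1
k=0  a_k=5  p_k/q_k = 5/1
k=1  a_k=10  p_k/q_k = 51/10
(x₁, y₁) = (51, 10);  51² − 26·10² = 1 ✓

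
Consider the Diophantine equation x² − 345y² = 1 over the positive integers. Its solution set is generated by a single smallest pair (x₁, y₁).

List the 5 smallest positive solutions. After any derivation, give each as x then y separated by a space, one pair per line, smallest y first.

[18; 1,1,2,1,6,1,2,1,1,36] for √345; ℓ=10 ⇒ convergent index 9
i=0: a=18 ⇒ p=18, q=1
i=1: a=1 ⇒ p=19, q=1
…
i=4: a=1 ⇒ p=130, q=7
i=5: a=6 ⇒ p=873, q=47
i=6: a=1 ⇒ p=1003, q=54
…
i=8: a=1 ⇒ p=3882, q=209
i=9: a=1 ⇒ p=6761, q=364
(x₁, y₁) = (6761, 364);  6761² − 345·364² = 1 ✓
(x_2, y_2) = (6761·6761 + 345·364·364, 6761·364 + 364·6761) = (91422241, 4922008)
(x_3, y_3) = (6761·91422241 + 345·364·4922008, 6761·4922008 + 364·91422241) = (1236211536041, 66555391812)
(x_4, y_4) = (6761·1236211536041 + 345·364·66555391812, 6761·66555391812 + 364·1236211536041) = (16716052298924161, 899962003159856)
(x_5, y_5) = (6761·16716052298924161 + 345·364·899962003159856, 6761·899962003159856 + 364·16716052298924161) = (226034457949840969001, 12169286140172181020)

6761 364
91422241 4922008
1236211536041 66555391812
16716052298924161 899962003159856
226034457949840969001 12169286140172181020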